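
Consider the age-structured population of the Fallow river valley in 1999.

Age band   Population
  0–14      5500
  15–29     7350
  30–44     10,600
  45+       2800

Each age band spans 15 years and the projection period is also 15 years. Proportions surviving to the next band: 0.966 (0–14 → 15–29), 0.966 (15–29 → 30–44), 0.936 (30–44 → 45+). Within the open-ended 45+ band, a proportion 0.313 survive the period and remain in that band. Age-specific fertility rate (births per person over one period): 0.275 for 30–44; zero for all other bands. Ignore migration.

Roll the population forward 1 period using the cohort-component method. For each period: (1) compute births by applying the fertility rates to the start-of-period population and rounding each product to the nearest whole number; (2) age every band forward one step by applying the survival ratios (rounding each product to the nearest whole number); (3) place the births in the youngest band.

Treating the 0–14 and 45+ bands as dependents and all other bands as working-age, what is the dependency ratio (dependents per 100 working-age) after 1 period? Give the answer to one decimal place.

110.5

Numbering the bands 1..4 from youngest to oldest:
[period 1]
Births: 10600 * 0.275 = 2915
Band 2: 5500 * 0.966 = 5313
Band 3: 7350 * 0.966 = 7100
Band 4: 10600 * 0.936 + 2800 * 0.313 = 9922 + 876 = 10798
Giving 2915 / 5313 / 7100 / 10798.
Dependents (band 0–14 + band 45+) = 2915 + 10798 = 13713; working-age = 12413; ratio = 13713/12413 × 100 = 110.5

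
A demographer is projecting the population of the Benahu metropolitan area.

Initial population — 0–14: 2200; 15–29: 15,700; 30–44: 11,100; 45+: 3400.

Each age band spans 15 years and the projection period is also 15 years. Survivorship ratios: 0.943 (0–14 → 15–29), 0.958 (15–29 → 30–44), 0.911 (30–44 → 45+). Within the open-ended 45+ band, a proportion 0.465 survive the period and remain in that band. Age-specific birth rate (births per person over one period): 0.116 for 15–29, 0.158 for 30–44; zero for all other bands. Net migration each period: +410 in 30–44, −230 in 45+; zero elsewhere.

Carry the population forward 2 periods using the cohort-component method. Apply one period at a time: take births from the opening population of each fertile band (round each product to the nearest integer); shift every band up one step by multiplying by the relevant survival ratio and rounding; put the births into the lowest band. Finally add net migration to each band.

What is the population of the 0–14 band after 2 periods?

Period 1.
Births: 15700 × 0.116 = 1821  |  11100 × 0.158 = 1754 — total 3575
15–29: 2200 × 0.943 = 2075
30–44: 15700 × 0.958 = 15041
45+: 11100 × 0.911 + 3400 × 0.465 = 10112 + 1581 = 11693
Net migration: 30–44 + 410 → 15451; 45+ − 230 → 11463
→ [3575, 2075, 15451, 11463]
Period 2.
Births: 2075 × 0.116 = 241  |  15451 × 0.158 = 2441 — total 2682
15–29: 3575 × 0.943 = 3371
30–44: 2075 × 0.958 = 1988
45+: 15451 × 0.911 + 11463 × 0.465 = 14076 + 5330 = 19406
Net migration: 30–44 + 410 → 2398; 45+ − 230 → 19176
→ [2682, 3371, 2398, 19176]

2682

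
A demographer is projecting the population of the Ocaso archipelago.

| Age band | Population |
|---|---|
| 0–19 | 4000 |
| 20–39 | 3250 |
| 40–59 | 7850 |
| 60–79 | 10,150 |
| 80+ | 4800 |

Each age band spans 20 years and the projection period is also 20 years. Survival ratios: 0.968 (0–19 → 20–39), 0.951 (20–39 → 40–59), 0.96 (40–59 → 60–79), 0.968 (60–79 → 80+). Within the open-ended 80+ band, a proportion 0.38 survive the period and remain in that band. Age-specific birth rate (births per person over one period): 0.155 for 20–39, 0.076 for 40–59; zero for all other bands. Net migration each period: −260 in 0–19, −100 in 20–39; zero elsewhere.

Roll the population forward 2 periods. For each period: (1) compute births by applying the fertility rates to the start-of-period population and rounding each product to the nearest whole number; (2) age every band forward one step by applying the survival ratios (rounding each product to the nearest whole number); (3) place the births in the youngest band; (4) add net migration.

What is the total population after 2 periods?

After projecting period 1:
Births: 3250 × 0.155 = 504 ; 7850 × 0.076 = 597 → 1101
20–39: 4000 × 0.968 = 3872
40–59: 3250 × 0.951 = 3091
60–79: 7850 × 0.96 = 7536
80+: 10150 × 0.968 + 4800 × 0.38 = 9825 + 1824 = 11649
Net migration: 0–19 − 260 → 841; 20–39 − 100 → 3772
End of period: [841, 3772, 3091, 7536, 11649]
After projecting period 2:
Births: 3772 × 0.155 = 585 ; 3091 × 0.076 = 235 → 820
20–39: 841 × 0.968 = 814
40–59: 3772 × 0.951 = 3587
60–79: 3091 × 0.96 = 2967
80+: 7536 × 0.968 + 11649 × 0.38 = 7295 + 4427 = 11722
Net migration: 0–19 − 260 → 560; 20–39 − 100 → 714
End of period: [560, 714, 3587, 2967, 11722]
Total after period 2: 560 + 714 + 3587 + 2967 + 11722 = 19550

19550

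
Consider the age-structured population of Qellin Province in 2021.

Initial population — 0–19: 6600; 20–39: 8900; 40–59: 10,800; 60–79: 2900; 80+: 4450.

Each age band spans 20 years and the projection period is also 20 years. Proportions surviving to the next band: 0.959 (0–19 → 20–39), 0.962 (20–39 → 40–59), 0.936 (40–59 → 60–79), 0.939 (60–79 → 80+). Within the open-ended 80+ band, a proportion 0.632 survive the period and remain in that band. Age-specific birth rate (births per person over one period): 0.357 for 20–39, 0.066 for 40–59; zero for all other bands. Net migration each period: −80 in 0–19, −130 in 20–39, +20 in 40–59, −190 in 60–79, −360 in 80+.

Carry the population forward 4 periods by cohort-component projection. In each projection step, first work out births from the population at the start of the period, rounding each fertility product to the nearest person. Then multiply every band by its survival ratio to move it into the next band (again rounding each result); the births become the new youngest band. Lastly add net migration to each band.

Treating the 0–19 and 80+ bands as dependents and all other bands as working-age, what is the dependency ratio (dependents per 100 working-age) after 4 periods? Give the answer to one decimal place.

Let band 1 be 0–19 through band 5 = 80+.
Period 1:
Births: 8900 × 0.357 = 3177 ; 10800 × 0.066 = 713 → total 3890
Band 2: 6600 × 0.959 = 6329
Band 3: 8900 × 0.962 = 8562
Band 4: 10800 × 0.936 = 10109
Band 5: 2900 × 0.939 + 4450 × 0.632 = 2723 + 2812 = 5535
Net migration: Band 1 − 80 → 3810; Band 2 − 130 → 6199; Band 3 + 20 → 8582; Band 4 − 190 → 9919; Band 5 − 360 → 5175
Giving 3810 / 6199 / 8582 / 9919 / 5175.
Period 2:
Births: 6199 × 0.357 = 2213 ; 8582 × 0.066 = 566 → total 2779
Band 2: 3810 × 0.959 = 3654
Band 3: 6199 × 0.962 = 5963
Band 4: 8582 × 0.936 = 8033
Band 5: 9919 × 0.939 + 5175 × 0.632 = 9314 + 3271 = 12585
Net migration: Band 1 − 80 → 2699; Band 2 − 130 → 3524; Band 3 + 20 → 5983; Band 4 − 190 → 7843; Band 5 − 360 → 12225
Giving 2699 / 3524 / 5983 / 7843 / 12225.
Period 3:
Births: 3524 × 0.357 = 1258 ; 5983 × 0.066 = 395 → total 1653
Band 2: 2699 × 0.959 = 2588
Band 3: 3524 × 0.962 = 3390
Band 4: 5983 × 0.936 = 5600
Band 5: 7843 × 0.939 + 12225 × 0.632 = 7365 + 7726 = 15091
Net migration: Band 1 − 80 → 1573; Band 2 − 130 → 2458; Band 3 + 20 → 3410; Band 4 − 190 → 5410; Band 5 − 360 → 14731
Giving 1573 / 2458 / 3410 / 5410 / 14731.
Period 4:
Births: 2458 × 0.357 = 878 ; 3410 × 0.066 = 225 → total 1103
Band 2: 1573 × 0.959 = 1509
Band 3: 2458 × 0.962 = 2365
Band 4: 3410 × 0.936 = 3192
Band 5: 5410 × 0.939 + 14731 × 0.632 = 5080 + 9310 = 14390
Net migration: Band 1 − 80 → 1023; Band 2 − 130 → 1379; Band 3 + 20 → 2385; Band 4 − 190 → 3002; Band 5 − 360 → 14030
Giving 1023 / 1379 / 2385 / 3002 / 14030.
Dependents (band 0–19 + band 80+) = 1023 + 14030 = 15053; working-age = 6766; ratio = 15053/6766 × 100 = 222.5

222.5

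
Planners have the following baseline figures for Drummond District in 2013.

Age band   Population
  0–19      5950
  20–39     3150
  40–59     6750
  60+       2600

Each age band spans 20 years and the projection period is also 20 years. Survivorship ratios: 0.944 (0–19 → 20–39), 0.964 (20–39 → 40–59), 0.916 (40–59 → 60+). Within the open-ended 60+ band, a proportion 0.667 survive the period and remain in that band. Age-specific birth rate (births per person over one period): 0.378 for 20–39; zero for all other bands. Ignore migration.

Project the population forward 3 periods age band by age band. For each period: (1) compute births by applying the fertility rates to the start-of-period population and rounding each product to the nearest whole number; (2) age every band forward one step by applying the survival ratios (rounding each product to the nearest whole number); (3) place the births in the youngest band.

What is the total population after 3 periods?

13851

Numbering the bands 1..4 from youngest to oldest:
[period 1]
Births: 3150 × 0.378 = 1191
Band 2: 5950 × 0.944 = 5617
Band 3: 3150 × 0.964 = 3037
Band 4: 6750 × 0.916 + 2600 × 0.667 = 6183 + 1734 = 7917
→ [1191, 5617, 3037, 7917]
[period 2]
Births: 5617 × 0.378 = 2123
Band 2: 1191 × 0.944 = 1124
Band 3: 5617 × 0.964 = 5415
Band 4: 3037 × 0.916 + 7917 × 0.667 = 2782 + 5281 = 8063
→ [2123, 1124, 5415, 8063]
[period 3]
Births: 1124 × 0.378 = 425
Band 2: 2123 × 0.944 = 2004
Band 3: 1124 × 0.964 = 1084
Band 4: 5415 × 0.916 + 8063 × 0.667 = 4960 + 5378 = 10338
→ [425, 2004, 1084, 10338]
Total after period 3: 425 + 2004 + 1084 + 10338 = 13851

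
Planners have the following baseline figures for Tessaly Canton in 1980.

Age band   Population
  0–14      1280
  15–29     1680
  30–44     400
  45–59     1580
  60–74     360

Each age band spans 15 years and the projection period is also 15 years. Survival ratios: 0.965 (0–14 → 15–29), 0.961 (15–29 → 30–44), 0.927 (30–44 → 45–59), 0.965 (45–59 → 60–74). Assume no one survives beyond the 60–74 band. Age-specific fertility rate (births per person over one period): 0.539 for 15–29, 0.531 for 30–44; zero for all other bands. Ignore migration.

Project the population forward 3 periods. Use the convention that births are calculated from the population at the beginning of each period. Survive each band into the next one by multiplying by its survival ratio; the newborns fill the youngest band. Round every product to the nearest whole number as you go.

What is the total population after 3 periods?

6263

(Bands numbered youngest = 1 to oldest = 5.)
Period 1:
Births: 1680 × 0.539 = 906, 400 × 0.531 = 212 → 1118
Band 2: 1280 × 0.965 = 1235
Band 3: 1680 × 0.961 = 1614
Band 4: 400 × 0.927 = 371
Band 5: 1580 × 0.965 = 1525
End of period: [1118, 1235, 1614, 371, 1525]
Period 2:
Births: 1235 × 0.539 = 666, 1614 × 0.531 = 857 → 1523
Band 2: 1118 × 0.965 = 1079
Band 3: 1235 × 0.961 = 1187
Band 4: 1614 × 0.927 = 1496
Band 5: 371 × 0.965 = 358
End of period: [1523, 1079, 1187, 1496, 358]
Period 3:
Births: 1079 × 0.539 = 582, 1187 × 0.531 = 630 → 1212
Band 2: 1523 × 0.965 = 1470
Band 3: 1079 × 0.961 = 1037
Band 4: 1187 × 0.927 = 1100
Band 5: 1496 × 0.965 = 1444
End of period: [1212, 1470, 1037, 1100, 1444]
Total after period 3: 1212 + 1470 + 1037 + 1100 + 1444 = 6263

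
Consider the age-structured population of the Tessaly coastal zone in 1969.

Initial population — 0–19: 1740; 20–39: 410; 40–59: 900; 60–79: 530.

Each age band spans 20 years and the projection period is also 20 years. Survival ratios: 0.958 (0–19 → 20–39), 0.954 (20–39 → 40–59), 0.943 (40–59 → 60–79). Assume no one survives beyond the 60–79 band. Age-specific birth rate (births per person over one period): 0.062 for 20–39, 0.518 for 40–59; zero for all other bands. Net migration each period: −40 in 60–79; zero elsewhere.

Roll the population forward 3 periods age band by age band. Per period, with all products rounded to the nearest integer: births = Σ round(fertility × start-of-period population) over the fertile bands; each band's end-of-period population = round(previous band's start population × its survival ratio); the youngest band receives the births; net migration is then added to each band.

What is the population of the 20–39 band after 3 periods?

293

Let group 1 be 0–19 through group 4 = 60–79.
— Period 1 —
Births: 410 * 0.062 = 25 ; 900 * 0.518 = 466 — total 491
Group 2: 1740 * 0.958 = 1667
Group 3: 410 * 0.954 = 391
Group 4: 900 * 0.943 = 849
Net migration: Group 4 − 40 → 809
End of period: [491, 1667, 391, 809]
— Period 2 —
Births: 1667 * 0.062 = 103 ; 391 * 0.518 = 203 — total 306
Group 2: 491 * 0.958 = 470
Group 3: 1667 * 0.954 = 1590
Group 4: 391 * 0.943 = 369
Net migration: Group 4 − 40 → 329
End of period: [306, 470, 1590, 329]
— Period 3 —
Births: 470 * 0.062 = 29 ; 1590 * 0.518 = 824 — total 853
Group 2: 306 * 0.958 = 293
Group 3: 470 * 0.954 = 448
Group 4: 1590 * 0.943 = 1499
Net migration: Group 4 − 40 → 1459
End of period: [853, 293, 448, 1459]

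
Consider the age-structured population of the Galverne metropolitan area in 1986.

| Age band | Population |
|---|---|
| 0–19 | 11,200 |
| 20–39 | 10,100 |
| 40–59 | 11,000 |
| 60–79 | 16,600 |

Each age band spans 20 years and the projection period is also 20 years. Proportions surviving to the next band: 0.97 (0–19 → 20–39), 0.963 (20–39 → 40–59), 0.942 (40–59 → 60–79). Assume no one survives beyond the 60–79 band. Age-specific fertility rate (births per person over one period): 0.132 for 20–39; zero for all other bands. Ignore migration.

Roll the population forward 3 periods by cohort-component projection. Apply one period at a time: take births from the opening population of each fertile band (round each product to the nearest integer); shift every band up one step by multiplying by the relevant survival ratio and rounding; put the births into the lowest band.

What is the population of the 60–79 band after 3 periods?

Call the groups 1 to 4, youngest first.
Period 1.
Births: 10100 × 0.132 = 1333
Group 2: 11200 × 0.97 = 10864
Group 3: 10100 × 0.963 = 9726
Group 4: 11000 × 0.942 = 10362
End of period: [1333, 10864, 9726, 10362]
Period 2.
Births: 10864 × 0.132 = 1434
Group 2: 1333 × 0.97 = 1293
Group 3: 10864 × 0.963 = 10462
Group 4: 9726 × 0.942 = 9162
End of period: [1434, 1293, 10462, 9162]
Period 3.
Births: 1293 × 0.132 = 171
Group 2: 1434 × 0.97 = 1391
Group 3: 1293 × 0.963 = 1245
Group 4: 10462 × 0.942 = 9855
End of period: [171, 1391, 1245, 9855]

9855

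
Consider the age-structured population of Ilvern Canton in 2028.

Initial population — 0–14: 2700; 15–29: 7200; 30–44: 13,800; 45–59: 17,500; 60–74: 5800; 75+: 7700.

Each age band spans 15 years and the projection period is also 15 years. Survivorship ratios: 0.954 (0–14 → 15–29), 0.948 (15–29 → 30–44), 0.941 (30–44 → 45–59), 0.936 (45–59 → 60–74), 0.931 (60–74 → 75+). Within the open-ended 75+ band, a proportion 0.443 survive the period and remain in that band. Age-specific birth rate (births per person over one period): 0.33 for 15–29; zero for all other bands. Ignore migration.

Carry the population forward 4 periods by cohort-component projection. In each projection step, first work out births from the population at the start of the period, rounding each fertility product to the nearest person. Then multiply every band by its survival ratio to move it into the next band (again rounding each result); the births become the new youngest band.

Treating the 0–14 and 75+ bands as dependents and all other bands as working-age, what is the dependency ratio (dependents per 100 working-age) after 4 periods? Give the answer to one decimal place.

258.8

Let band 1 be 0–14 through band 6 = 75+.
Period 1:
Births: 7200 * 0.33 = 2376
Band 2: 2700 * 0.954 = 2576
Band 3: 7200 * 0.948 = 6826
Band 4: 13800 * 0.941 = 12986
Band 5: 17500 * 0.936 = 16380
Band 6: 5800 * 0.931 + 7700 * 0.443 = 5400 + 3411 = 8811
Population now: 0–14=2376, 15–29=2576, 30–44=6826, 45–59=12986, 60–74=16380, 75+=8811
Period 2:
Births: 2576 * 0.33 = 850
Band 2: 2376 * 0.954 = 2267
Band 3: 2576 * 0.948 = 2442
Band 4: 6826 * 0.941 = 6423
Band 5: 12986 * 0.936 = 12155
Band 6: 16380 * 0.931 + 8811 * 0.443 = 15250 + 3903 = 19153
Population now: 0–14=850, 15–29=2267, 30–44=2442, 45–59=6423, 60–74=12155, 75+=19153
Period 3:
Births: 2267 * 0.33 = 748
Band 2: 850 * 0.954 = 811
Band 3: 2267 * 0.948 = 2149
Band 4: 2442 * 0.941 = 2298
Band 5: 6423 * 0.936 = 6012
Band 6: 12155 * 0.931 + 19153 * 0.443 = 11316 + 8485 = 19801
Population now: 0–14=748, 15–29=811, 30–44=2149, 45–59=2298, 60–74=6012, 75+=19801
Period 4:
Births: 811 * 0.33 = 268
Band 2: 748 * 0.954 = 714
Band 3: 811 * 0.948 = 769
Band 4: 2149 * 0.941 = 2022
Band 5: 2298 * 0.936 = 2151
Band 6: 6012 * 0.931 + 19801 * 0.443 = 5597 + 8772 = 14369
Population now: 0–14=268, 15–29=714, 30–44=769, 45–59=2022, 60–74=2151, 75+=14369
Dependents (band 0–14 + band 75+) = 268 + 14369 = 14637; working-age = 5656; ratio = 14637/5656 × 100 = 258.8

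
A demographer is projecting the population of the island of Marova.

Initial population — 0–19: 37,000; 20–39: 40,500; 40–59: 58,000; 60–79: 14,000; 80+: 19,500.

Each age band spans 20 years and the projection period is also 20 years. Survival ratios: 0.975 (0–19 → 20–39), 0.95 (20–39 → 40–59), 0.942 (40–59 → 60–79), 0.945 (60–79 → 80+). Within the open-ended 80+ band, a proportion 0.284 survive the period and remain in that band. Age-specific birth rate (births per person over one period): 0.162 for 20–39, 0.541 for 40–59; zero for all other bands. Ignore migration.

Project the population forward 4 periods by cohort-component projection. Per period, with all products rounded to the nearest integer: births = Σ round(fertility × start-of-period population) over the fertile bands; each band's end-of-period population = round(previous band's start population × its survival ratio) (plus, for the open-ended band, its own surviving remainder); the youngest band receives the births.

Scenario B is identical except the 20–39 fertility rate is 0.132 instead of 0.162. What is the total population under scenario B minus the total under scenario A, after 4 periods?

[period 1]
Births: 40500 × 0.162 = 6561 ; 58000 × 0.541 = 31378 ⇒ total 37939
20–39: 37000 × 0.975 = 36075
40–59: 40500 × 0.95 = 38475
60–79: 58000 × 0.942 = 54636
80+: 14000 × 0.945 + 19500 × 0.284 = 13230 + 5538 = 18768
Giving 37939 / 36075 / 38475 / 54636 / 18768.
[period 2]
Births: 36075 × 0.162 = 5844 ; 38475 × 0.541 = 20815 ⇒ total 26659
20–39: 37939 × 0.975 = 36991
40–59: 36075 × 0.95 = 34271
60–79: 38475 × 0.942 = 36243
80+: 54636 × 0.945 + 18768 × 0.284 = 51631 + 5330 = 56961
Giving 26659 / 36991 / 34271 / 36243 / 56961.
[period 3]
Births: 36991 × 0.162 = 5993 ; 34271 × 0.541 = 18541 ⇒ total 24534
20–39: 26659 × 0.975 = 25993
40–59: 36991 × 0.95 = 35141
60–79: 34271 × 0.942 = 32283
80+: 36243 × 0.945 + 56961 × 0.284 = 34250 + 16177 = 50427
Giving 24534 / 25993 / 35141 / 32283 / 50427.
[period 4]
Births: 25993 × 0.162 = 4211 ; 35141 × 0.541 = 19011 ⇒ total 23222
20–39: 24534 × 0.975 = 23921
40–59: 25993 × 0.95 = 24693
60–79: 35141 × 0.942 = 33103
80+: 32283 × 0.945 + 50427 × 0.284 = 30507 + 14321 = 44828
Giving 23222 / 23921 / 24693 / 33103 / 44828.
Scenario A total after 4 periods: 149767
Scenario B projection —
[period 1]
Births: 40500 × 0.132 = 5346 ; 58000 × 0.541 = 31378 ⇒ total 36724
20–39: 37000 × 0.975 = 36075
40–59: 40500 × 0.95 = 38475
60–79: 58000 × 0.942 = 54636
80+: 14000 × 0.945 + 19500 × 0.284 = 13230 + 5538 = 18768
Giving 36724 / 36075 / 38475 / 54636 / 18768.
[period 2]
Births: 36075 × 0.132 = 4762 ; 38475 × 0.541 = 20815 ⇒ total 25577
20–39: 36724 × 0.975 = 35806
40–59: 36075 × 0.95 = 34271
60–79: 38475 × 0.942 = 36243
80+: 54636 × 0.945 + 18768 × 0.284 = 51631 + 5330 = 56961
Giving 25577 / 35806 / 34271 / 36243 / 56961.
[period 3]
Births: 35806 × 0.132 = 4726 ; 34271 × 0.541 = 18541 ⇒ total 23267
20–39: 25577 × 0.975 = 24938
40–59: 35806 × 0.95 = 34016
60–79: 34271 × 0.942 = 32283
80+: 36243 × 0.945 + 56961 × 0.284 = 34250 + 16177 = 50427
Giving 23267 / 24938 / 34016 / 32283 / 50427.
[period 4]
Births: 24938 × 0.132 = 3292 ; 34016 × 0.541 = 18403 ⇒ total 21695
20–39: 23267 × 0.975 = 22685
40–59: 24938 × 0.95 = 23691
60–79: 34016 × 0.942 = 32043
80+: 32283 × 0.945 + 50427 × 0.284 = 30507 + 14321 = 44828
Giving 21695 / 22685 / 23691 / 32043 / 44828.
Scenario B total after 4 periods: 144942
Difference B − A = 144942 − 149767 = -4825

-4825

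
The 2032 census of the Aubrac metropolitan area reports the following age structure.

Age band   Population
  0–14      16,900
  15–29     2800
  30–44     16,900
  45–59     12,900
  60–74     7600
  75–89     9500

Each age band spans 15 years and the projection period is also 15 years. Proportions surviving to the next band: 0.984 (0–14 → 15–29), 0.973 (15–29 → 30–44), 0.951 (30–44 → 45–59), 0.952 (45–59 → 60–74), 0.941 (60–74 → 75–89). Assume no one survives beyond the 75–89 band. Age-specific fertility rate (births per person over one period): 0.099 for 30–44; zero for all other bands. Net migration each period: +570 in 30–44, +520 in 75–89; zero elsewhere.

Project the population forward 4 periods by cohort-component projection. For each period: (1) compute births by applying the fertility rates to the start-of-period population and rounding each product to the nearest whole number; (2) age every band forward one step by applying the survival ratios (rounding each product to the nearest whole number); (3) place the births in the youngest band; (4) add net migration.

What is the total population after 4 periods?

23286

[period 1]
Births: 16900 × 0.099 = 1673
15–29: 16900 × 0.984 = 16630
30–44: 2800 × 0.973 = 2724
45–59: 16900 × 0.951 = 16072
60–74: 12900 × 0.952 = 12281
75–89: 7600 × 0.941 = 7152
Net migration: 30–44 + 570 → 3294; 75–89 + 520 → 7672
End of period: [1673, 16630, 3294, 16072, 12281, 7672]
[period 2]
Births: 3294 × 0.099 = 326
15–29: 1673 × 0.984 = 1646
30–44: 16630 × 0.973 = 16181
45–59: 3294 × 0.951 = 3133
60–74: 16072 × 0.952 = 15301
75–89: 12281 × 0.941 = 11556
Net migration: 30–44 + 570 → 16751; 75–89 + 520 → 12076
End of period: [326, 1646, 16751, 3133, 15301, 12076]
[period 3]
Births: 16751 × 0.099 = 1658
15–29: 326 × 0.984 = 321
30–44: 1646 × 0.973 = 1602
45–59: 16751 × 0.951 = 15930
60–74: 3133 × 0.952 = 2983
75–89: 15301 × 0.941 = 14398
Net migration: 30–44 + 570 → 2172; 75–89 + 520 → 14918
End of period: [1658, 321, 2172, 15930, 2983, 14918]
[period 4]
Births: 2172 × 0.099 = 215
15–29: 1658 × 0.984 = 1631
30–44: 321 × 0.973 = 312
45–59: 2172 × 0.951 = 2066
60–74: 15930 × 0.952 = 15165
75–89: 2983 × 0.941 = 2807
Net migration: 30–44 + 570 → 882; 75–89 + 520 → 3327
End of period: [215, 1631, 882, 2066, 15165, 3327]
Total after period 4: 215 + 1631 + 882 + 2066 + 15165 + 3327 = 23286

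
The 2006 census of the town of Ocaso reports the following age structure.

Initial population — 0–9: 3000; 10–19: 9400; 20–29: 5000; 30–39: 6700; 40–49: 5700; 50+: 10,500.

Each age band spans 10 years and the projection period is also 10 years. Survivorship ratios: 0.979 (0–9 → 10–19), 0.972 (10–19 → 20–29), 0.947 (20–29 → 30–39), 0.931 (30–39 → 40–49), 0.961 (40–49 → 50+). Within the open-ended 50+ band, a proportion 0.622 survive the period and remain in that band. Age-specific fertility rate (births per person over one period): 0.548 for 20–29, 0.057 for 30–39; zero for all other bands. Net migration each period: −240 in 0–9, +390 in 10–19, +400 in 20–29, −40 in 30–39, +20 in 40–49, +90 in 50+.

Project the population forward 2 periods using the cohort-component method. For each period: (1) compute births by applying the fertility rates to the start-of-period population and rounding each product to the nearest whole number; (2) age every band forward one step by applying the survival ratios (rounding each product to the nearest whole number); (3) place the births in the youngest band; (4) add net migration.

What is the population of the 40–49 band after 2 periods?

4391

— Period 1 —
Births: 5000 × 0.548 = 2740 ; 6700 × 0.057 = 382 — total 3122
10–19: 3000 × 0.979 = 2937
20–29: 9400 × 0.972 = 9137
30–39: 5000 × 0.947 = 4735
40–49: 6700 × 0.931 = 6238
50+: 5700 × 0.961 + 10500 × 0.622 = 5478 + 6531 = 12009
Net migration: 0–9 − 240 → 2882; 10–19 + 390 → 3327; 20–29 + 400 → 9537; 30–39 − 40 → 4695; 40–49 + 20 → 6258; 50+ + 90 → 12099
End of period: [2882, 3327, 9537, 4695, 6258, 12099]
— Period 2 —
Births: 9537 × 0.548 = 5226 ; 4695 × 0.057 = 268 — total 5494
10–19: 2882 × 0.979 = 2821
20–29: 3327 × 0.972 = 3234
30–39: 9537 × 0.947 = 9032
40–49: 4695 × 0.931 = 4371
50+: 6258 × 0.961 + 12099 × 0.622 = 6014 + 7526 = 13540
Net migration: 0–9 − 240 → 5254; 10–19 + 390 → 3211; 20–29 + 400 → 3634; 30–39 − 40 → 8992; 40–49 + 20 → 4391; 50+ + 90 → 13630
End of period: [5254, 3211, 3634, 8992, 4391, 13630]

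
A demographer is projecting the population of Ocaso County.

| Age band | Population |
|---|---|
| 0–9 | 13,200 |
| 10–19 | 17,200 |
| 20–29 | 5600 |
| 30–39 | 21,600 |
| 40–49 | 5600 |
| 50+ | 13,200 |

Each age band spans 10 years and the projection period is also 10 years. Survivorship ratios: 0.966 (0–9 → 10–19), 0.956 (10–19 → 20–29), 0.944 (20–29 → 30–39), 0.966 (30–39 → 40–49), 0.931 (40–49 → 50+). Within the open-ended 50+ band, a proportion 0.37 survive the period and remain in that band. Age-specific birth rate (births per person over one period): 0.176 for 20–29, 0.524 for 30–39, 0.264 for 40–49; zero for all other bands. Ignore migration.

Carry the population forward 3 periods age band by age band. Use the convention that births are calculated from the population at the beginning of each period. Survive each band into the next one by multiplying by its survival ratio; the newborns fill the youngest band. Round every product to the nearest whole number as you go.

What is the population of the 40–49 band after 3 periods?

14994

(Groups numbered youngest = 1 to oldest = 6.)
Period 1:
Births: 5600 × 0.176 = 986, 21600 × 0.524 = 11318, 5600 × 0.264 = 1478 ⇒ total 13782
Group 2: 13200 × 0.966 = 12751
Group 3: 17200 × 0.956 = 16443
Group 4: 5600 × 0.944 = 5286
Group 5: 21600 × 0.966 = 20866
Group 6: 5600 × 0.931 + 13200 × 0.37 = 5214 + 4884 = 10098
Population now: 0–9=13782, 10–19=12751, 20–29=16443, 30–39=5286, 40–49=20866, 50+=10098
Period 2:
Births: 16443 × 0.176 = 2894, 5286 × 0.524 = 2770, 20866 × 0.264 = 5509 ⇒ total 11173
Group 2: 13782 × 0.966 = 13313
Group 3: 12751 × 0.956 = 12190
Group 4: 16443 × 0.944 = 15522
Group 5: 5286 × 0.966 = 5106
Group 6: 20866 × 0.931 + 10098 × 0.37 = 19426 + 3736 = 23162
Population now: 0–9=11173, 10–19=13313, 20–29=12190, 30–39=15522, 40–49=5106, 50+=23162
Period 3:
Births: 12190 × 0.176 = 2145, 15522 × 0.524 = 8134, 5106 × 0.264 = 1348 ⇒ total 11627
Group 2: 11173 × 0.966 = 10793
Group 3: 13313 × 0.956 = 12727
Group 4: 12190 × 0.944 = 11507
Group 5: 15522 × 0.966 = 14994
Group 6: 5106 × 0.931 + 23162 × 0.37 = 4754 + 8570 = 13324
Population now: 0–9=11627, 10–19=10793, 20–29=12727, 30–39=11507, 40–49=14994, 50+=13324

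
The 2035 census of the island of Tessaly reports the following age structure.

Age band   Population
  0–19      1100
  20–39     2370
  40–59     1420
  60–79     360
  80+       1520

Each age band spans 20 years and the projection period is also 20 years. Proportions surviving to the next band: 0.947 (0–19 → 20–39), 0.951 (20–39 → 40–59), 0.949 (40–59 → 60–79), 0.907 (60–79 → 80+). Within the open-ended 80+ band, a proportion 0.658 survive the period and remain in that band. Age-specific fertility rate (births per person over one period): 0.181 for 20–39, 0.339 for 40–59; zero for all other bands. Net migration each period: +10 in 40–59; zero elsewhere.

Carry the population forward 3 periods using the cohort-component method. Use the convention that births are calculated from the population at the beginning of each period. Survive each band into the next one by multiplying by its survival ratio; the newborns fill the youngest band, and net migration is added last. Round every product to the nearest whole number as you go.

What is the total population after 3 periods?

Call the bands 1 to 5, youngest first.
After projecting period 1:
Births: 2370 * 0.181 = 429  |  1420 * 0.339 = 481 — total 910
Band 2: 1100 * 0.947 = 1042
Band 3: 2370 * 0.951 = 2254
Band 4: 1420 * 0.949 = 1348
Band 5: 360 * 0.907 + 1520 * 0.658 = 327 + 1000 = 1327
Net migration: Band 3 + 10 → 2264
End of period: [910, 1042, 2264, 1348, 1327]
After projecting period 2:
Births: 1042 * 0.181 = 189  |  2264 * 0.339 = 767 — total 956
Band 2: 910 * 0.947 = 862
Band 3: 1042 * 0.951 = 991
Band 4: 2264 * 0.949 = 2149
Band 5: 1348 * 0.907 + 1327 * 0.658 = 1223 + 873 = 2096
Net migration: Band 3 + 10 → 1001
End of period: [956, 862, 1001, 2149, 2096]
After projecting period 3:
Births: 862 * 0.181 = 156  |  1001 * 0.339 = 339 — total 495
Band 2: 956 * 0.947 = 905
Band 3: 862 * 0.951 = 820
Band 4: 1001 * 0.949 = 950
Band 5: 2149 * 0.907 + 2096 * 0.658 = 1949 + 1379 = 3328
Net migration: Band 3 + 10 → 830
End of period: [495, 905, 830, 950, 3328]
Total after period 3: 495 + 905 + 830 + 950 + 3328 = 6508

6508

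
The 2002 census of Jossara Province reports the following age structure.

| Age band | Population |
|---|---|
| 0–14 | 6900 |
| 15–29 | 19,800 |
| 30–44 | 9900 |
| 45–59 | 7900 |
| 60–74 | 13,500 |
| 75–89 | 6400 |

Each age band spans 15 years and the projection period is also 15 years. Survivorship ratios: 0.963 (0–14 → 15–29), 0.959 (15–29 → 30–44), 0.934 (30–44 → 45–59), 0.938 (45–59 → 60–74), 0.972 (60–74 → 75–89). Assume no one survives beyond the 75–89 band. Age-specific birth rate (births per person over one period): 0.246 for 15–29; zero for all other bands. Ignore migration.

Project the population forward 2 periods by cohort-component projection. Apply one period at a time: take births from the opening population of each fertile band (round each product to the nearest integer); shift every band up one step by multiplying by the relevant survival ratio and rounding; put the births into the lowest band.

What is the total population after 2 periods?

46311

Numbering the groups 1..6 from youngest to oldest:
Period 1:
Births: 19800 * 0.246 = 4871
Group 2: 6900 * 0.963 = 6645
Group 3: 19800 * 0.959 = 18988
Group 4: 9900 * 0.934 = 9247
Group 5: 7900 * 0.938 = 7410
Group 6: 13500 * 0.972 = 13122
End of period: [4871, 6645, 18988, 9247, 7410, 13122]
Period 2:
Births: 6645 * 0.246 = 1635
Group 2: 4871 * 0.963 = 4691
Group 3: 6645 * 0.959 = 6373
Group 4: 18988 * 0.934 = 17735
Group 5: 9247 * 0.938 = 8674
Group 6: 7410 * 0.972 = 7203
End of period: [1635, 4691, 6373, 17735, 8674, 7203]
Total after period 2: 1635 + 4691 + 6373 + 17735 + 8674 + 7203 = 46311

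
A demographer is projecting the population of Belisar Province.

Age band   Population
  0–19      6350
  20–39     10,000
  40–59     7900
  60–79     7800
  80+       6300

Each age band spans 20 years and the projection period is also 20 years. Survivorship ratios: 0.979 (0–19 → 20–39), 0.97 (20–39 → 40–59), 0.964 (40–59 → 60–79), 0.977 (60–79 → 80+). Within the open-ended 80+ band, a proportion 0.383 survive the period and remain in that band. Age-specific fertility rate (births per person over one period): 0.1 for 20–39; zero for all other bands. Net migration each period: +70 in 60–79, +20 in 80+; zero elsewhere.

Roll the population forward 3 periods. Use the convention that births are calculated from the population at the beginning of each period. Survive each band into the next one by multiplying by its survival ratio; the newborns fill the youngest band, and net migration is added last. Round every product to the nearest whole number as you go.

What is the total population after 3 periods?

21123

Period 1.
Births: 10000 × 0.1 = 1000
20–39: 6350 × 0.979 = 6217
40–59: 10000 × 0.97 = 9700
60–79: 7900 × 0.964 = 7616
80+: 7800 × 0.977 + 6300 × 0.383 = 7621 + 2413 = 10034
Net migration: 60–79 + 70 → 7686; 80+ + 20 → 10054
Population now: 0–19=1000, 20–39=6217, 40–59=9700, 60–79=7686, 80+=10054
Period 2.
Births: 6217 × 0.1 = 622
20–39: 1000 × 0.979 = 979
40–59: 6217 × 0.97 = 6030
60–79: 9700 × 0.964 = 9351
80+: 7686 × 0.977 + 10054 × 0.383 = 7509 + 3851 = 11360
Net migration: 60–79 + 70 → 9421; 80+ + 20 → 11380
Population now: 0–19=622, 20–39=979, 40–59=6030, 60–79=9421, 80+=11380
Period 3.
Births: 979 × 0.1 = 98
20–39: 622 × 0.979 = 609
40–59: 979 × 0.97 = 950
60–79: 6030 × 0.964 = 5813
80+: 9421 × 0.977 + 11380 × 0.383 = 9204 + 4359 = 13563
Net migration: 60–79 + 70 → 5883; 80+ + 20 → 13583
Population now: 0–19=98, 20–39=609, 40–59=950, 60–79=5883, 80+=13583
Total after period 3: 98 + 609 + 950 + 5883 + 13583 = 21123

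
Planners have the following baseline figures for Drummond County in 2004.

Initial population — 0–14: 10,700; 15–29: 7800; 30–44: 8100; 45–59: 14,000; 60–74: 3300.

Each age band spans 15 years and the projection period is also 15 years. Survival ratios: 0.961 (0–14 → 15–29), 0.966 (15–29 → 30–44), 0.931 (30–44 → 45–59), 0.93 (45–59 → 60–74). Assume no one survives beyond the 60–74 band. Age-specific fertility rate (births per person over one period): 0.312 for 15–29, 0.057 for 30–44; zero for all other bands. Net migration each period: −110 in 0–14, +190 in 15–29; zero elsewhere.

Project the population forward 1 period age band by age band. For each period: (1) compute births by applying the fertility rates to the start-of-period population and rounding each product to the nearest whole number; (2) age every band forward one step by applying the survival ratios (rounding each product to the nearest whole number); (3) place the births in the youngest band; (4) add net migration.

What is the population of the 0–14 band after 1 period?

2786

[period 1]
Births: 7800 × 0.312 = 2434, 8100 × 0.057 = 462 — total 2896
15–29: 10700 × 0.961 = 10283
30–44: 7800 × 0.966 = 7535
45–59: 8100 × 0.931 = 7541
60–74: 14000 × 0.93 = 13020
Net migration: 0–14 − 110 → 2786; 15–29 + 190 → 10473
Giving 2786 / 10473 / 7535 / 7541 / 13020.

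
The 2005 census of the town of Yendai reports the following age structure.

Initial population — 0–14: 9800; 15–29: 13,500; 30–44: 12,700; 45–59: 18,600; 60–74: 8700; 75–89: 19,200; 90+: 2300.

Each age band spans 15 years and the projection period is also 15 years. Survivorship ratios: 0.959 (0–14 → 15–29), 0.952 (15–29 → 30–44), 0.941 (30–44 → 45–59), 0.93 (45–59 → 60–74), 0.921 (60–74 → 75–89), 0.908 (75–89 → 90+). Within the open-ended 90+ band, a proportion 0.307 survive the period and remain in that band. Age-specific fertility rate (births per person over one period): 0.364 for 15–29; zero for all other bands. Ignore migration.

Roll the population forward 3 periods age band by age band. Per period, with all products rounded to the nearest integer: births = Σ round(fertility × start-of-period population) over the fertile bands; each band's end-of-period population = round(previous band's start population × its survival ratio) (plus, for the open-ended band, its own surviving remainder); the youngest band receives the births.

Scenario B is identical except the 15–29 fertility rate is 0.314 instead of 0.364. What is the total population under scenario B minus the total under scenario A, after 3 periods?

-1508

(Bands numbered youngest = 1 to oldest = 7.)
Period 1:
Births: 13500 * 0.364 = 4914
Band 2: 9800 * 0.959 = 9398
Band 3: 13500 * 0.952 = 12852
Band 4: 12700 * 0.941 = 11951
Band 5: 18600 * 0.93 = 17298
Band 6: 8700 * 0.921 = 8013
Band 7: 19200 * 0.908 + 2300 * 0.307 = 17434 + 706 = 18140
Population now: 0–14=4914, 15–29=9398, 30–44=12852, 45–59=11951, 60–74=17298, 75–89=8013, 90+=18140
Period 2:
Births: 9398 * 0.364 = 3421
Band 2: 4914 * 0.959 = 4713
Band 3: 9398 * 0.952 = 8947
Band 4: 12852 * 0.941 = 12094
Band 5: 11951 * 0.93 = 11114
Band 6: 17298 * 0.921 = 15931
Band 7: 8013 * 0.908 + 18140 * 0.307 = 7276 + 5569 = 12845
Population now: 0–14=3421, 15–29=4713, 30–44=8947, 45–59=12094, 60–74=11114, 75–89=15931, 90+=12845
Period 3:
Births: 4713 * 0.364 = 1716
Band 2: 3421 * 0.959 = 3281
Band 3: 4713 * 0.952 = 4487
Band 4: 8947 * 0.941 = 8419
Band 5: 12094 * 0.93 = 11247
Band 6: 11114 * 0.921 = 10236
Band 7: 15931 * 0.908 + 12845 * 0.307 = 14465 + 3943 = 18408
Population now: 0–14=1716, 15–29=3281, 30–44=4487, 45–59=8419, 60–74=11247, 75–89=10236, 90+=18408
Scenario A total after 3 periods: 57794
Scenario B projection —
Period 1:
Births: 13500 * 0.314 = 4239
Band 2: 9800 * 0.959 = 9398
Band 3: 13500 * 0.952 = 12852
Band 4: 12700 * 0.941 = 11951
Band 5: 18600 * 0.93 = 17298
Band 6: 8700 * 0.921 = 8013
Band 7: 19200 * 0.908 + 2300 * 0.307 = 17434 + 706 = 18140
Population now: 0–14=4239, 15–29=9398, 30–44=12852, 45–59=11951, 60–74=17298, 75–89=8013, 90+=18140
Period 2:
Births: 9398 * 0.314 = 2951
Band 2: 4239 * 0.959 = 4065
Band 3: 9398 * 0.952 = 8947
Band 4: 12852 * 0.941 = 12094
Band 5: 11951 * 0.93 = 11114
Band 6: 17298 * 0.921 = 15931
Band 7: 8013 * 0.908 + 18140 * 0.307 = 7276 + 5569 = 12845
Population now: 0–14=2951, 15–29=4065, 30–44=8947, 45–59=12094, 60–74=11114, 75–89=15931, 90+=12845
Period 3:
Births: 4065 * 0.314 = 1276
Band 2: 2951 * 0.959 = 2830
Band 3: 4065 * 0.952 = 3870
Band 4: 8947 * 0.941 = 8419
Band 5: 12094 * 0.93 = 11247
Band 6: 11114 * 0.921 = 10236
Band 7: 15931 * 0.908 + 12845 * 0.307 = 14465 + 3943 = 18408
Population now: 0–14=1276, 15–29=2830, 30–44=3870, 45–59=8419, 60–74=11247, 75–89=10236, 90+=18408
Scenario B total after 3 periods: 56286
Difference B − A = 56286 − 57794 = -1508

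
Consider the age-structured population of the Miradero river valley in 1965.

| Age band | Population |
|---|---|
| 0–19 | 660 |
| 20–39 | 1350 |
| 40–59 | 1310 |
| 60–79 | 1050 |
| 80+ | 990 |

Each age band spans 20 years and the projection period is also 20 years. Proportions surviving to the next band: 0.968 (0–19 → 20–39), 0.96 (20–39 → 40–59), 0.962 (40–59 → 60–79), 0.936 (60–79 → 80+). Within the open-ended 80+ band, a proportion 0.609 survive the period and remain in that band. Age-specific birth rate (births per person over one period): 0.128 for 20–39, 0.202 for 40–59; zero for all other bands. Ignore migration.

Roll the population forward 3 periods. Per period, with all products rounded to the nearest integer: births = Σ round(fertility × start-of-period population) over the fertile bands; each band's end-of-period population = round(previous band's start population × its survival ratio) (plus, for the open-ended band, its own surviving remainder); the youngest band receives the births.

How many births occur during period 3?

178

Period 1.
Births: 1350 * 0.128 = 173 ; 1310 * 0.202 = 265 ⇒ total 438
20–39: 660 * 0.968 = 639
40–59: 1350 * 0.96 = 1296
60–79: 1310 * 0.962 = 1260
80+: 1050 * 0.936 + 990 * 0.609 = 983 + 603 = 1586
→ [438, 639, 1296, 1260, 1586]
Period 2.
Births: 639 * 0.128 = 82 ; 1296 * 0.202 = 262 ⇒ total 344
20–39: 438 * 0.968 = 424
40–59: 639 * 0.96 = 613
60–79: 1296 * 0.962 = 1247
80+: 1260 * 0.936 + 1586 * 0.609 = 1179 + 966 = 2145
→ [344, 424, 613, 1247, 2145]
Period 3.
Births: 424 * 0.128 = 54 ; 613 * 0.202 = 124 ⇒ total 178
20–39: 344 * 0.968 = 333
40–59: 424 * 0.96 = 407
60–79: 613 * 0.962 = 590
80+: 1247 * 0.936 + 2145 * 0.609 = 1167 + 1306 = 2473
→ [178, 333, 407, 590, 2473]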